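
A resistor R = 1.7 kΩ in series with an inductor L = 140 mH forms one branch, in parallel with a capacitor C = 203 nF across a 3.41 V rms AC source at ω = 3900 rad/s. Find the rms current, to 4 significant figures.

2.790 mA

X_L = ωL = 546.0 Ω
X_C = 1/(ωC) = 1263 Ω
Branch 1 (R+jX_L): Z₁ = 1700 + j546.0 Ω, |Z₁| = 1786 Ω
Branch 2 (−jX_C): Z₂ = −j1263 Ω
Parallel: Z = Z₁Z₂/(Z₁+Z₂), |Z| = 1222 Ω, ∠Z = -49.32°
I = V/|Z| = 3.41/1222 = 2.790 mA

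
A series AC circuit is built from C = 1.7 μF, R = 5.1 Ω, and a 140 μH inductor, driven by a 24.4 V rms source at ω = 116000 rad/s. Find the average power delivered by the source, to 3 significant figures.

20.1 W

X_L = ωL = 16.2 Ω
X_C = 1/(ωC) = 5.07 Ω
Net reactance X = X_L − X_C = 11.2 Ω
Z = 5.10 + j11.2 Ω
|Z| = √(5.10² + 11.2²) = 12.3 Ω
∠Z = arctan(11.2/5.10) = 65.5°
I = V/|Z| = 1.99 A
P = VI cos φ = 24.4 × 1.99 × cos(65.5°) = 20.1 W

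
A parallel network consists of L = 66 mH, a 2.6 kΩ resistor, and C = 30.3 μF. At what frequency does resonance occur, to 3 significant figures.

113 Hz

ω₀ = 1/√(LC) = 1/√(0.066 × 3.03e-05) = 707.1 rad/s
f₀ = ω₀/(2π) = 113 Hz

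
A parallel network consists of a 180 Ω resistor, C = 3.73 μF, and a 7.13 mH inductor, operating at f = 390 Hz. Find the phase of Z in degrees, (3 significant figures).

ω = 2πf = 2450 rad/s
X_L = ωL = 17.5 Ω
X_C = 1/(ωC) = 109 Ω
Parallel: admittances add. Y = 1/R + 1/(jωL) + jωC
Y = (0.00556 − j0.0481) S
|Y| = 0.0484 S → |Z| = 1/|Y| = 20.7 Ω, ∠Z = −∠Y = 83.4°

83.4°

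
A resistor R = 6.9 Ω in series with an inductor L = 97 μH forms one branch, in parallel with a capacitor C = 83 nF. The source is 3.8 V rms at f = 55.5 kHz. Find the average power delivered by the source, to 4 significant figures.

ω = 2πf = 348700 rad/s
X_L = ωL = 33.83 Ω
X_C = 1/(ωC) = 34.55 Ω
Branch 1 (R+jX_L): Z₁ = 6.900 + j33.83 Ω, |Z₁| = 34.52 Ω
Branch 2 (−jX_C): Z₂ = −j34.55 Ω
Parallel: Z = Z₁Z₂/(Z₁+Z₂), |Z| = 171.9 Ω, ∠Z = -5.535°
I = V/|Z| = 22.10 mA
P = VI cos φ = 3.8 × 0.02210 × cos(-5.535°) = 83.60 mW

83.60 mW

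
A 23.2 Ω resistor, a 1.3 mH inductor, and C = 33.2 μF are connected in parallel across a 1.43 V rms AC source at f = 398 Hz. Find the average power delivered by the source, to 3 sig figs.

ω = 2πf = 2501 rad/s
X_L = ωL = 3.25 Ω
X_C = 1/(ωC) = 12.0 Ω
Parallel: admittances add. Y = 1/R + 1/(jωL) + jωC
Y = (0.0431 − j0.225) S
|Y| = 0.229 S → |Z| = 1/|Y| = 4.37 Ω, ∠Z = −∠Y = 79.1°
I = V/|Z| = 327 mA
P = VI cos φ = 1.43 × 0.327 × cos(79.1°) = 88.1 mW

88.1 mW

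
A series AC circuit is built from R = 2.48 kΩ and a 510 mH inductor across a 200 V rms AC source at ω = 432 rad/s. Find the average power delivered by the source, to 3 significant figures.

16.0 W

X_L = ωL = 220 Ω
Z = 2480 + j220 Ω
|Z| = √(2480² + 220²) = 2490 Ω
∠Z = arctan(220/2480) = 5.08°
I = V/|Z| = 80.3 mA
P = VI cos φ = 200 × 0.0803 × cos(5.08°) = 16.0 W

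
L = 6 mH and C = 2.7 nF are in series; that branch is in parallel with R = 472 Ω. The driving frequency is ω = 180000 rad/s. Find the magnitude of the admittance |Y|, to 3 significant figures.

X_L = ωL = 1080 Ω
X_C = 1/(ωC) = 2060 Ω
Branch 1: Z₁ = R = 472 Ω
Branch 2 (series LC): Z₂ = j(X_L − X_C) = −j978 Ω
Parallel: Z = Z₁Z₂/(Z₁+Z₂), |Z| = 425 Ω, ∠Z = -25.8°
|Y| = 1/|Z| = 2.35 mS

2.35 mS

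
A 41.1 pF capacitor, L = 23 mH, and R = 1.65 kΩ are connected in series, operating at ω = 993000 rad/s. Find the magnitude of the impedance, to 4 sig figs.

X_L = ωL = 22840 Ω
X_C = 1/(ωC) = 24500 Ω
Net reactance X = X_L − X_C = -1663 Ω
Z = 1650 − j1663 Ω
|Z| = √(1650² + 1663²) = 2343 Ω

2343 Ω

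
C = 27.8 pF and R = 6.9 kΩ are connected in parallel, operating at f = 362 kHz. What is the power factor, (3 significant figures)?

0.917

ω = 2πf = 2.275e+06 rad/s
X_C = 1/(ωC) = 15800 Ω
Parallel: admittances add. Y = 1/R + jωC
Y = (0.000145 + j6.32e-05) S
|Y| = 0.000158 S → |Z| = 1/|Y| = 6320 Ω, ∠Z = −∠Y = -23.6°
cos φ = cos(-23.6°) = 0.917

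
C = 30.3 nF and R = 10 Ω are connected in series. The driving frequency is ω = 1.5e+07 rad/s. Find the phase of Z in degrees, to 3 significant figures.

X_C = 1/(ωC) = 2.20 Ω
Z = 10.0 − j2.20 Ω
|Z| = √(10.0² + 2.20²) = 10.2 Ω
∠Z = arctan(-2.20/10.0) = -12.4°

-12.4°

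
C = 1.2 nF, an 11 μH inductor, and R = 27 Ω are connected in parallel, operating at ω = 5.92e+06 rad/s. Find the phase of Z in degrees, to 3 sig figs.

X_L = ωL = 65.1 Ω
X_C = 1/(ωC) = 141 Ω
Parallel: admittances add. Y = 1/R + 1/(jωL) + jωC
Y = (0.0370 − j0.00825) S
|Y| = 0.0379 S → |Z| = 1/|Y| = 26.4 Ω, ∠Z = −∠Y = 12.6°

12.6°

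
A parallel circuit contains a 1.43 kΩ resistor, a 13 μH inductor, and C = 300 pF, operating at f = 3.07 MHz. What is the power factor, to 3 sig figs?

ω = 2πf = 1.929e+07 rad/s
X_L = ωL = 251 Ω
X_C = 1/(ωC) = 173 Ω
Parallel: admittances add. Y = 1/R + 1/(jωL) + jωC
Y = (0.000699 + j0.00180) S
|Y| = 0.00193 S → |Z| = 1/|Y| = 518 Ω, ∠Z = −∠Y = -68.8°
cos φ = cos(-68.8°) = 0.362

0.362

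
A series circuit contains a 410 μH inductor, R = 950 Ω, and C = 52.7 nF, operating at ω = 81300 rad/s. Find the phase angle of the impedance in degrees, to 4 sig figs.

X_L = ωL = 33.33 Ω
X_C = 1/(ωC) = 233.4 Ω
Net reactance X = X_L − X_C = -200.1 Ω
Z = 950.0 − j200.1 Ω
|Z| = √(950.0² + 200.1²) = 970.8 Ω
∠Z = arctan(-200.1/950.0) = -11.89°

-11.89°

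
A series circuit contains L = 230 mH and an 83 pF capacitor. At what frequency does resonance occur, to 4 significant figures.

36.43 kHz

ω₀ = 1/√(LC) = 1/√(0.23 × 8.3e-11) = 228900 rad/s
f₀ = ω₀/(2π) = 36.43 kHz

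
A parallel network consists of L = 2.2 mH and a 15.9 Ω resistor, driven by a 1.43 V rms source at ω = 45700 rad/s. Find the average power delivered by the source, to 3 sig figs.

129 mW

X_L = ωL = 101 Ω
Parallel: admittances add. Y = 1/R + 1/(jωL)
Y = (0.0629 − j0.00995) S
|Y| = 0.0637 S → |Z| = 1/|Y| = 15.7 Ω, ∠Z = −∠Y = 8.99°
I = V/|Z| = 91.1 mA
P = VI cos φ = 1.43 × 0.0911 × cos(8.99°) = 129 mW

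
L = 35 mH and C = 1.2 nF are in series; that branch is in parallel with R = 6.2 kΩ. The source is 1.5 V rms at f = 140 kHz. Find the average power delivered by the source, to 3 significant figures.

ω = 2πf = 879600 rad/s
X_L = ωL = 30800 Ω
X_C = 1/(ωC) = 947 Ω
Branch 1: Z₁ = R = 6200 Ω
Branch 2 (series LC): Z₂ = j(X_L − X_C) = j29800 Ω
Parallel: Z = Z₁Z₂/(Z₁+Z₂), |Z| = 6070 Ω, ∠Z = 11.7°
I = V/|Z| = 247 μA
P = VI cos φ = 1.5 × 0.000247 × cos(11.7°) = 363 μW

363 μW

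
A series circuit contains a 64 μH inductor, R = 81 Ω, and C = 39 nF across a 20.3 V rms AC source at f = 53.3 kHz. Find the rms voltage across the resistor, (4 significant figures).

16.78 V

ω = 2πf = 334900 rad/s
X_L = ωL = 21.43 Ω
X_C = 1/(ωC) = 76.56 Ω
Net reactance X = X_L − X_C = -55.13 Ω
Z = 81.00 − j55.13 Ω
|Z| = √(81.00² + 55.13²) = 97.98 Ω
I = V/|Z| = 207.2 mA
V_R = I·|Z_R| = 0.2072 × 81.00 = 16.78 V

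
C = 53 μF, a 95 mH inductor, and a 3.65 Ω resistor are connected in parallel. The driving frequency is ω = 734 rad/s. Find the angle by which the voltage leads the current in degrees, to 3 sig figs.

-5.12°

X_L = ωL = 69.7 Ω
X_C = 1/(ωC) = 25.7 Ω
Parallel: admittances add. Y = 1/R + 1/(jωL) + jωC
Y = (0.274 + j0.0246) S
|Y| = 0.275 S → |Z| = 1/|Y| = 3.64 Ω, ∠Z = −∠Y = -5.12°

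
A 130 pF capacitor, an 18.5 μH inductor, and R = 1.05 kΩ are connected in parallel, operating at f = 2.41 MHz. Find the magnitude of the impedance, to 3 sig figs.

ω = 2πf = 1.514e+07 rad/s
X_L = ωL = 280 Ω
X_C = 1/(ωC) = 508 Ω
Parallel: admittances add. Y = 1/R + 1/(jωL) + jωC
Y = (0.000952 − j0.00160) S
|Y| = 0.00186 S → |Z| = 1/|Y| = 537 Ω, ∠Z = −∠Y = 59.3°

537 Ω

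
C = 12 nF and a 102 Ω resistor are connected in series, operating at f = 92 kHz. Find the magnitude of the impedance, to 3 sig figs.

177 Ω

ω = 2πf = 578100 rad/s
X_C = 1/(ωC) = 144 Ω
Z = 102 − j144 Ω
|Z| = √(102² + 144²) = 177 Ω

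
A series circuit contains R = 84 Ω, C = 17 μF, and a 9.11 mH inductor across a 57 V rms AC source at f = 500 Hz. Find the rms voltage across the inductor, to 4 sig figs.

ω = 2πf = 3142 rad/s
X_L = ωL = 28.62 Ω
X_C = 1/(ωC) = 18.72 Ω
Net reactance X = X_L − X_C = 9.896 Ω
Z = 84.00 + j9.896 Ω
|Z| = √(84.00² + 9.896²) = 84.58 Ω
I = V/|Z| = 673.9 mA
V_L = I·|Z_L| = 0.6739 × 28.62 = 19.29 V

19.29 V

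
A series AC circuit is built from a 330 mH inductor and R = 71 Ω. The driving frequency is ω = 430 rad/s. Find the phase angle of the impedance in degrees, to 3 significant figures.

X_L = ωL = 142 Ω
Z = 71.0 + j142 Ω
|Z| = √(71.0² + 142²) = 159 Ω
∠Z = arctan(142/71.0) = 63.4°

63.4°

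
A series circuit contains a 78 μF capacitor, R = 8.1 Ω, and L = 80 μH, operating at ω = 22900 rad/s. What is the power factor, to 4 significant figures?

0.9879

X_L = ωL = 1.832 Ω
X_C = 1/(ωC) = 0.5598 Ω
Net reactance X = X_L − X_C = 1.272 Ω
Z = 8.100 + j1.272 Ω
|Z| = √(8.100² + 1.272²) = 8.199 Ω
∠Z = arctan(1.272/8.100) = 8.926°
cos φ = cos(8.926°) = 0.9879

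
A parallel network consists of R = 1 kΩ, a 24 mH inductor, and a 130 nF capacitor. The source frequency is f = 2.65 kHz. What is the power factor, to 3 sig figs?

0.947

ω = 2πf = 16650 rad/s
X_L = ωL = 400 Ω
X_C = 1/(ωC) = 462 Ω
Parallel: admittances add. Y = 1/R + 1/(jωL) + jωC
Y = (0.00100 − j0.000338) S
|Y| = 0.00106 S → |Z| = 1/|Y| = 947 Ω, ∠Z = −∠Y = 18.7°
cos φ = cos(18.7°) = 0.947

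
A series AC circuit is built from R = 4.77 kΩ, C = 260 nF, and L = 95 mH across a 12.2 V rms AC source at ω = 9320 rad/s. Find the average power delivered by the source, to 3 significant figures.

X_L = ωL = 885 Ω
X_C = 1/(ωC) = 413 Ω
Net reactance X = X_L − X_C = 473 Ω
Z = 4770 + j473 Ω
|Z| = √(4770² + 473²) = 4790 Ω
∠Z = arctan(473/4770) = 5.66°
I = V/|Z| = 2.55 mA
P = VI cos φ = 12.2 × 0.00255 × cos(5.66°) = 30.9 mW

30.9 mW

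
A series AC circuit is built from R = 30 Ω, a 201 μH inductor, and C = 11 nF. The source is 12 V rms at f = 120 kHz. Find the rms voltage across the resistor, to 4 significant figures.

ω = 2πf = 754000 rad/s
X_L = ωL = 151.6 Ω
X_C = 1/(ωC) = 120.6 Ω
Net reactance X = X_L − X_C = 30.98 Ω
Z = 30.00 + j30.98 Ω
|Z| = √(30.00² + 30.98²) = 43.12 Ω
I = V/|Z| = 278.3 mA
V_R = I·|Z_R| = 0.2783 × 30.00 = 8.348 V

8.348 V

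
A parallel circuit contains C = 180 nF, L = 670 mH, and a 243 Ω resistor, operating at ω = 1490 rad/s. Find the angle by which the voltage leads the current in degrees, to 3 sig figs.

X_L = ωL = 998 Ω
X_C = 1/(ωC) = 3730 Ω
Parallel: admittances add. Y = 1/R + 1/(jωL) + jωC
Y = (0.00412 − j0.000734) S
|Y| = 0.00418 S → |Z| = 1/|Y| = 239 Ω, ∠Z = −∠Y = 10.1°

10.1°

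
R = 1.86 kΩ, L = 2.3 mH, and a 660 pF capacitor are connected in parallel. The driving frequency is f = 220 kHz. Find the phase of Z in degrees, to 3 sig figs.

ω = 2πf = 1.382e+06 rad/s
X_L = ωL = 3180 Ω
X_C = 1/(ωC) = 1100 Ω
Parallel: admittances add. Y = 1/R + 1/(jωL) + jωC
Y = (0.000538 + j0.000598) S
|Y| = 0.000804 S → |Z| = 1/|Y| = 1240 Ω, ∠Z = −∠Y = -48.0°

-48.0°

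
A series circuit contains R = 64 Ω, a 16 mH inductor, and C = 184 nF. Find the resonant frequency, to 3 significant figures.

ω₀ = 1/√(LC) = 1/√(0.016 × 1.84e-07) = 18430 rad/s
f₀ = ω₀/(2π) = 2.93 kHz

2.93 kHz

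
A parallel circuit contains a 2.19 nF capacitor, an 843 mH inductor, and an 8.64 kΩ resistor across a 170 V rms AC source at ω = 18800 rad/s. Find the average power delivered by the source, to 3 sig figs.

3.34 W

X_L = ωL = 15800 Ω
X_C = 1/(ωC) = 24300 Ω
Parallel: admittances add. Y = 1/R + 1/(jωL) + jωC
Y = (0.000116 − j2.19e-05) S
|Y| = 0.000118 S → |Z| = 1/|Y| = 8490 Ω, ∠Z = −∠Y = 10.7°
I = V/|Z| = 20.0 mA
P = VI cos φ = 170 × 0.0200 × cos(10.7°) = 3.34 W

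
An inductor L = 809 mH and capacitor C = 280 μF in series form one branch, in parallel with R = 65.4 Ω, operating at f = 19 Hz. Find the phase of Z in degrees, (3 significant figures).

ω = 2πf = 119.4 rad/s
X_L = ωL = 96.6 Ω
X_C = 1/(ωC) = 29.9 Ω
Branch 1: Z₁ = R = 65.4 Ω
Branch 2 (series LC): Z₂ = j(X_L − X_C) = j66.7 Ω
Parallel: Z = Z₁Z₂/(Z₁+Z₂), |Z| = 46.7 Ω, ∠Z = 44.5°

44.5°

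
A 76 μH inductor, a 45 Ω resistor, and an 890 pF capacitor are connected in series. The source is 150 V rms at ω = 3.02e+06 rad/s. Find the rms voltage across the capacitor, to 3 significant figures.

373 V

X_L = ωL = 230 Ω
X_C = 1/(ωC) = 372 Ω
Net reactance X = X_L − X_C = -143 Ω
Z = 45.0 − j143 Ω
|Z| = √(45.0² + 143²) = 149 Ω
I = V/|Z| = 1.00 A
V_C = I·|Z_C| = 1.00 × 372 = 373 V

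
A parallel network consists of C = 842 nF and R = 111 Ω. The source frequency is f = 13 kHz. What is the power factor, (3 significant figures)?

ω = 2πf = 81680 rad/s
X_C = 1/(ωC) = 14.5 Ω
Parallel: admittances add. Y = 1/R + jωC
Y = (0.00901 + j0.0688) S
|Y| = 0.0694 S → |Z| = 1/|Y| = 14.4 Ω, ∠Z = −∠Y = -82.5°
cos φ = cos(-82.5°) = 0.130

0.130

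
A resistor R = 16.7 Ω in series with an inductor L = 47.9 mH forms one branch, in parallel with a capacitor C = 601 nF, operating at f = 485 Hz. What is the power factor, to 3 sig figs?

0.155

ω = 2πf = 3047 rad/s
X_L = ωL = 146 Ω
X_C = 1/(ωC) = 546 Ω
Branch 1 (R+jX_L): Z₁ = 16.7 + j146 Ω, |Z₁| = 147 Ω
Branch 2 (−jX_C): Z₂ = −j546 Ω
Parallel: Z = Z₁Z₂/(Z₁+Z₂), |Z| = 200 Ω, ∠Z = 81.1°
cos φ = cos(81.1°) = 0.155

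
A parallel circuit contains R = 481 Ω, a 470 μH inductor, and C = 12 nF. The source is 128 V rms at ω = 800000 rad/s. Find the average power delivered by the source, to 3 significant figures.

X_L = ωL = 376 Ω
X_C = 1/(ωC) = 104 Ω
Parallel: admittances add. Y = 1/R + 1/(jωL) + jωC
Y = (0.00208 + j0.00694) S
|Y| = 0.00725 S → |Z| = 1/|Y| = 138 Ω, ∠Z = −∠Y = -73.3°
I = V/|Z| = 927 mA
P = VI cos φ = 128 × 0.927 × cos(-73.3°) = 34.1 W

34.1 W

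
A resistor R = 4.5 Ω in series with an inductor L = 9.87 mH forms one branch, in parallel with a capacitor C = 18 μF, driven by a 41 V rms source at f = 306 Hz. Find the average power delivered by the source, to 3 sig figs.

ω = 2πf = 1923 rad/s
X_L = ωL = 19.0 Ω
X_C = 1/(ωC) = 28.9 Ω
Branch 1 (R+jX_L): Z₁ = 4.50 + j19.0 Ω, |Z₁| = 19.5 Ω
Branch 2 (−jX_C): Z₂ = −j28.9 Ω
Parallel: Z = Z₁Z₂/(Z₁+Z₂), |Z| = 51.7 Ω, ∠Z = 52.3°
I = V/|Z| = 792 mA
P = VI cos φ = 41 × 0.792 × cos(52.3°) = 19.9 W

19.9 W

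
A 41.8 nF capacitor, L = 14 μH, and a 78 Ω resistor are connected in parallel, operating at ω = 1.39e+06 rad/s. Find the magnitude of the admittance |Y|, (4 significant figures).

14.47 mS

X_L = ωL = 19.46 Ω
X_C = 1/(ωC) = 17.21 Ω
Parallel: admittances add. Y = 1/R + 1/(jωL) + jωC
Y = (0.01282 + j0.006715) S
|Y| = 0.01447 S → |Z| = 1/|Y| = 69.10 Ω, ∠Z = −∠Y = -27.64°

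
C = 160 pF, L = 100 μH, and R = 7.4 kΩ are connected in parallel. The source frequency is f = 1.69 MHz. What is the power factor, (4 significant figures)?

0.1757

ω = 2πf = 1.062e+07 rad/s
X_L = ωL = 1062 Ω
X_C = 1/(ωC) = 588.6 Ω
Parallel: admittances add. Y = 1/R + 1/(jωL) + jωC
Y = (0.0001351 + j0.0007572) S
|Y| = 0.0007692 S → |Z| = 1/|Y| = 1300 Ω, ∠Z = −∠Y = -79.88°
cos φ = cos(-79.88°) = 0.1757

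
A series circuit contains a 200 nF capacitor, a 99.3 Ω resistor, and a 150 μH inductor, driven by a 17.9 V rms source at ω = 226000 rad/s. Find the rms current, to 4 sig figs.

X_L = ωL = 33.90 Ω
X_C = 1/(ωC) = 22.12 Ω
Net reactance X = X_L − X_C = 11.78 Ω
Z = 99.30 + j11.78 Ω
|Z| = √(99.30² + 11.78²) = 100.0 Ω
I = V/|Z| = 17.9/100.0 = 179.0 mA

179.0 mA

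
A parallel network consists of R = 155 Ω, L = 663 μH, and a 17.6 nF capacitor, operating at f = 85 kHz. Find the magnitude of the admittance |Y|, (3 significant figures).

9.21 mS

ω = 2πf = 534100 rad/s
X_L = ωL = 354 Ω
X_C = 1/(ωC) = 106 Ω
Parallel: admittances add. Y = 1/R + 1/(jωL) + jωC
Y = (0.00645 + j0.00658) S
|Y| = 0.00921 S → |Z| = 1/|Y| = 109 Ω, ∠Z = −∠Y = -45.5°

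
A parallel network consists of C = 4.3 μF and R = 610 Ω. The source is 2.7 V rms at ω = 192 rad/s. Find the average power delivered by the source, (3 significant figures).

X_C = 1/(ωC) = 1210 Ω
Parallel: admittances add. Y = 1/R + jωC
Y = (0.00164 + j0.000826) S
|Y| = 0.00184 S → |Z| = 1/|Y| = 545 Ω, ∠Z = −∠Y = -26.7°
I = V/|Z| = 4.96 mA
P = VI cos φ = 2.7 × 0.00496 × cos(-26.7°) = 12.0 mW

12.0 mW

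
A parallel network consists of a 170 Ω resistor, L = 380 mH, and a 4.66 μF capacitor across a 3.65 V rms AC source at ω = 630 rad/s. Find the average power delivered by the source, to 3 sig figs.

78.4 mW

X_L = ωL = 239 Ω
X_C = 1/(ωC) = 341 Ω
Parallel: admittances add. Y = 1/R + 1/(jωL) + jωC
Y = (0.00588 − j0.00124) S
|Y| = 0.00601 S → |Z| = 1/|Y| = 166 Ω, ∠Z = −∠Y = 11.9°
I = V/|Z| = 21.9 mA
P = VI cos φ = 3.65 × 0.0219 × cos(11.9°) = 78.4 mW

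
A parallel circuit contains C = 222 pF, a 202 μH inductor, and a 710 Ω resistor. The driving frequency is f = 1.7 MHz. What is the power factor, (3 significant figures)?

0.594

ω = 2πf = 1.068e+07 rad/s
X_L = ωL = 2160 Ω
X_C = 1/(ωC) = 422 Ω
Parallel: admittances add. Y = 1/R + 1/(jωL) + jωC
Y = (0.00141 + j0.00191) S
|Y| = 0.00237 S → |Z| = 1/|Y| = 422 Ω, ∠Z = −∠Y = -53.6°
cos φ = cos(-53.6°) = 0.594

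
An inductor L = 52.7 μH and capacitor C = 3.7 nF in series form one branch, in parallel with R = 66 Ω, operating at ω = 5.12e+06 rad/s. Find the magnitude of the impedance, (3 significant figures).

X_L = ωL = 270 Ω
X_C = 1/(ωC) = 52.8 Ω
Branch 1: Z₁ = R = 66.0 Ω
Branch 2 (series LC): Z₂ = j(X_L − X_C) = j217 Ω
Parallel: Z = Z₁Z₂/(Z₁+Z₂), |Z| = 63.1 Ω, ∠Z = 16.9°

63.1 Ω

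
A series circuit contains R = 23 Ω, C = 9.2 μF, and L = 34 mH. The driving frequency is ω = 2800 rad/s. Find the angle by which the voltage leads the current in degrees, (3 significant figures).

X_L = ωL = 95.2 Ω
X_C = 1/(ωC) = 38.8 Ω
Net reactance X = X_L − X_C = 56.4 Ω
Z = 23.0 + j56.4 Ω
|Z| = √(23.0² + 56.4²) = 60.9 Ω
∠Z = arctan(56.4/23.0) = 67.8°

67.8°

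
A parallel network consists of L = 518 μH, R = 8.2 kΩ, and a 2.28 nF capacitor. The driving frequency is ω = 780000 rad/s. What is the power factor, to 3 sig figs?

X_L = ωL = 404 Ω
X_C = 1/(ωC) = 562 Ω
Parallel: admittances add. Y = 1/R + 1/(jωL) + jωC
Y = (0.000122 − j0.000697) S
|Y| = 0.000707 S → |Z| = 1/|Y| = 1410 Ω, ∠Z = −∠Y = 80.1°
cos φ = cos(80.1°) = 0.172

0.172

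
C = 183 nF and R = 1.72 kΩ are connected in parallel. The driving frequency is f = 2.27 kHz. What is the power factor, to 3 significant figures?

0.217

ω = 2πf = 14260 rad/s
X_C = 1/(ωC) = 383 Ω
Parallel: admittances add. Y = 1/R + jωC
Y = (0.000581 + j0.00261) S
|Y| = 0.00267 S → |Z| = 1/|Y| = 374 Ω, ∠Z = −∠Y = -77.4°
cos φ = cos(-77.4°) = 0.217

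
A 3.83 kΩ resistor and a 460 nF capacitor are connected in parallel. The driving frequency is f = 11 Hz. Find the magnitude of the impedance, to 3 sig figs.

3800 Ω

ω = 2πf = 69.12 rad/s
X_C = 1/(ωC) = 31500 Ω
Parallel: admittances add. Y = 1/R + jωC
Y = (0.000261 + j3.18e-05) S
|Y| = 0.000263 S → |Z| = 1/|Y| = 3800 Ω, ∠Z = −∠Y = -6.94°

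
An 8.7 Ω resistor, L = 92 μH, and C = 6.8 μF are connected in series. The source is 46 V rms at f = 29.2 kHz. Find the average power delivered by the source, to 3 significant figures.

ω = 2πf = 183500 rad/s
X_L = ωL = 16.9 Ω
X_C = 1/(ωC) = 0.802 Ω
Net reactance X = X_L − X_C = 16.1 Ω
Z = 8.70 + j16.1 Ω
|Z| = √(8.70² + 16.1²) = 18.3 Ω
∠Z = arctan(16.1/8.70) = 61.6°
I = V/|Z| = 2.52 A
P = VI cos φ = 46 × 2.52 × cos(61.6°) = 55.1 W

55.1 W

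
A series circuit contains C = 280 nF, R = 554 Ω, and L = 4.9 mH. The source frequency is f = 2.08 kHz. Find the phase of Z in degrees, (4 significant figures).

-20.69°

ω = 2πf = 13070 rad/s
X_L = ωL = 64.04 Ω
X_C = 1/(ωC) = 273.3 Ω
Net reactance X = X_L − X_C = -209.2 Ω
Z = 554.0 − j209.2 Ω
|Z| = √(554.0² + 209.2²) = 592.2 Ω
∠Z = arctan(-209.2/554.0) = -20.69°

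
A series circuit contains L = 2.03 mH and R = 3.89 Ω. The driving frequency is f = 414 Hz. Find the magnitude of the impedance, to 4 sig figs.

ω = 2πf = 2601 rad/s
X_L = ωL = 5.281 Ω
Z = 3.890 + j5.281 Ω
|Z| = √(3.890² + 5.281²) = 6.559 Ω

6.559 Ω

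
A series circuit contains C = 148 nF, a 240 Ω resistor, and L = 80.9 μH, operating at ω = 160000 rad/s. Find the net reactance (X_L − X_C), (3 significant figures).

-29.3 Ω

X_L = ωL = 12.9 Ω
X_C = 1/(ωC) = 42.2 Ω
X = 12.9 − 42.2 = -29.3 Ω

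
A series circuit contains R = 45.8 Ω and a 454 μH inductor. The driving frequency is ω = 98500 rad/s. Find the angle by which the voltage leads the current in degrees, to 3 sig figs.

44.3°

X_L = ωL = 44.7 Ω
Z = 45.8 + j44.7 Ω
|Z| = √(45.8² + 44.7²) = 64.0 Ω
∠Z = arctan(44.7/45.8) = 44.3°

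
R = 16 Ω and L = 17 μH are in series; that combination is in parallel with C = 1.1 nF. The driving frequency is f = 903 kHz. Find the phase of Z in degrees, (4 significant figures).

66.50°

ω = 2πf = 5.674e+06 rad/s
X_L = ωL = 96.45 Ω
X_C = 1/(ωC) = 160.2 Ω
Branch 1 (R+jX_L): Z₁ = 16.00 + j96.45 Ω, |Z₁| = 97.77 Ω
Branch 2 (−jX_C): Z₂ = −j160.2 Ω
Parallel: Z = Z₁Z₂/(Z₁+Z₂), |Z| = 238.3 Ω, ∠Z = 66.50°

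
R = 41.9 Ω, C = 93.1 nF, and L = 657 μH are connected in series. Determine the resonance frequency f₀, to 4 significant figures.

20.35 kHz

ω₀ = 1/√(LC) = 1/√(0.000657 × 9.31e-08) = 127900 rad/s
f₀ = ω₀/(2π) = 20.35 kHz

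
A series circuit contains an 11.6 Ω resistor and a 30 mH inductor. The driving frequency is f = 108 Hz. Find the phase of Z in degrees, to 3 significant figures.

ω = 2πf = 678.6 rad/s
X_L = ωL = 20.4 Ω
Z = 11.6 + j20.4 Ω
|Z| = √(11.6² + 20.4²) = 23.4 Ω
∠Z = arctan(20.4/11.6) = 60.3°

60.3°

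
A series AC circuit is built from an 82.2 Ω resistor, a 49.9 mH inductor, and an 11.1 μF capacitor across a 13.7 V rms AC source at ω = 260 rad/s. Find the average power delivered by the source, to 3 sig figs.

131 mW

X_L = ωL = 13.0 Ω
X_C = 1/(ωC) = 347 Ω
Net reactance X = X_L − X_C = -334 Ω
Z = 82.2 − j334 Ω
|Z| = √(82.2² + 334²) = 344 Ω
∠Z = arctan(-334/82.2) = -76.2°
I = V/|Z| = 39.9 mA
P = VI cos φ = 13.7 × 0.0399 × cos(-76.2°) = 131 mW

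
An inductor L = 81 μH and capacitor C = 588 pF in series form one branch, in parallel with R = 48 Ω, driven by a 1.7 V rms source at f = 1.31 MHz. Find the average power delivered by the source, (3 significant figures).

ω = 2πf = 8.231e+06 rad/s
X_L = ωL = 667 Ω
X_C = 1/(ωC) = 207 Ω
Branch 1: Z₁ = R = 48.0 Ω
Branch 2 (series LC): Z₂ = j(X_L − X_C) = j460 Ω
Parallel: Z = Z₁Z₂/(Z₁+Z₂), |Z| = 47.7 Ω, ∠Z = 5.96°
I = V/|Z| = 35.6 mA
P = VI cos φ = 1.7 × 0.0356 × cos(5.96°) = 60.2 mW

60.2 mW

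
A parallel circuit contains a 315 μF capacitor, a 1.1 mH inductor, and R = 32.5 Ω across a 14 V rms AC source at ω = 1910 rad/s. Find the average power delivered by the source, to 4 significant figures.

6.031 W

X_L = ωL = 2.101 Ω
X_C = 1/(ωC) = 1.662 Ω
Parallel: admittances add. Y = 1/R + 1/(jωL) + jωC
Y = (0.03077 + j0.1257) S
|Y| = 0.1294 S → |Z| = 1/|Y| = 7.728 Ω, ∠Z = −∠Y = -76.24°
I = V/|Z| = 1.812 A
P = VI cos φ = 14 × 1.812 × cos(-76.24°) = 6.031 W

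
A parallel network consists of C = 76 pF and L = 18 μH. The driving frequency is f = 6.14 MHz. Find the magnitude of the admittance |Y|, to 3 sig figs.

ω = 2πf = 3.858e+07 rad/s
X_L = ωL = 694 Ω
X_C = 1/(ωC) = 341 Ω
Parallel: admittances add. Y = 1/(jωL) + jωC
Y = (0 + j0.00149) S
|Y| = 0.00149 S → |Z| = 1/|Y| = 670 Ω, ∠Z = −∠Y = -90.0°

1.49 mS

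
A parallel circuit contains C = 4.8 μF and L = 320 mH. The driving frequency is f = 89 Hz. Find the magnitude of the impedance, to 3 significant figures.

ω = 2πf = 559.2 rad/s
X_L = ωL = 179 Ω
X_C = 1/(ωC) = 373 Ω
Parallel: admittances add. Y = 1/(jωL) + jωC
Y = (0 − j0.00290) S
|Y| = 0.00290 S → |Z| = 1/|Y| = 344 Ω, ∠Z = −∠Y = 90.0°

344 Ω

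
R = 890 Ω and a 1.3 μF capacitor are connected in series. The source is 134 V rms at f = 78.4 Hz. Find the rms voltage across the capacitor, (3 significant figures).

ω = 2πf = 492.6 rad/s
X_C = 1/(ωC) = 1560 Ω
Z = 890 − j1560 Ω
|Z| = √(890² + 1560²) = 1800 Ω
I = V/|Z| = 74.6 mA
V_C = I·|Z_C| = 0.0746 × 1560 = 116 V

116 V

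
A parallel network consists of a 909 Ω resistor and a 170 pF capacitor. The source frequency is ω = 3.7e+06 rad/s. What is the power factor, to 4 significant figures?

0.8681

X_C = 1/(ωC) = 1590 Ω
Parallel: admittances add. Y = 1/R + jωC
Y = (0.001100 + j0.0006290) S
|Y| = 0.001267 S → |Z| = 1/|Y| = 789.1 Ω, ∠Z = −∠Y = -29.76°
cos φ = cos(-29.76°) = 0.8681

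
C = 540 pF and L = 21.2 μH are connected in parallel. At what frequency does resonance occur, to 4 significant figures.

1.487 MHz

ω₀ = 1/√(LC) = 1/√(2.12e-05 × 5.4e-10) = 9.346e+06 rad/s
f₀ = ω₀/(2π) = 1.487 MHz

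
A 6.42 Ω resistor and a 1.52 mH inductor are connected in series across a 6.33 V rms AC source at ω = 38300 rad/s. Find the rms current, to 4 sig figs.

108.1 mA

X_L = ωL = 58.22 Ω
Z = 6.420 + j58.22 Ω
|Z| = √(6.420² + 58.22²) = 58.57 Ω
I = V/|Z| = 6.33/58.57 = 108.1 mA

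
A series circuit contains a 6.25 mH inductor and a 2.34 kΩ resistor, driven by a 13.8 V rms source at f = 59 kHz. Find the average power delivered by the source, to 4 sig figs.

41.10 mW

ω = 2πf = 370700 rad/s
X_L = ωL = 2317 Ω
Z = 2340 + j2317 Ω
|Z| = √(2340² + 2317²) = 3293 Ω
∠Z = arctan(2317/2340) = 44.72°
I = V/|Z| = 4.191 mA
P = VI cos φ = 13.8 × 0.004191 × cos(44.72°) = 41.10 mW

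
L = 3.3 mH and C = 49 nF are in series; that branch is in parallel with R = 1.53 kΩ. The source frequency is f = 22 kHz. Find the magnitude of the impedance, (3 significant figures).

302 Ω

ω = 2πf = 138200 rad/s
X_L = ωL = 456 Ω
X_C = 1/(ωC) = 148 Ω
Branch 1: Z₁ = R = 1530 Ω
Branch 2 (series LC): Z₂ = j(X_L − X_C) = j309 Ω
Parallel: Z = Z₁Z₂/(Z₁+Z₂), |Z| = 302 Ω, ∠Z = 78.6°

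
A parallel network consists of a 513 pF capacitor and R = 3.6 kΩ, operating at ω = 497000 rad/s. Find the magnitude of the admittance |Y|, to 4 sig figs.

X_C = 1/(ωC) = 3922 Ω
Parallel: admittances add. Y = 1/R + jωC
Y = (0.0002778 + j0.0002550) S
|Y| = 0.0003770 S → |Z| = 1/|Y| = 2652 Ω, ∠Z = −∠Y = -42.55°

377.0 μS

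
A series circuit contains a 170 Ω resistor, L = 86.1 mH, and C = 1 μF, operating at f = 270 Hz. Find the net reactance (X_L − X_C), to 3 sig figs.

-443 Ω

ω = 2πf = 1696 rad/s
X_L = ωL = 146 Ω
X_C = 1/(ωC) = 589 Ω
X = 146 − 589 = -443 Ω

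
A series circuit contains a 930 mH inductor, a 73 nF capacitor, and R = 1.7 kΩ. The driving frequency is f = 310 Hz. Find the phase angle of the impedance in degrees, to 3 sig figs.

ω = 2πf = 1948 rad/s
X_L = ωL = 1810 Ω
X_C = 1/(ωC) = 7030 Ω
Net reactance X = X_L − X_C = -5220 Ω
Z = 1700 − j5220 Ω
|Z| = √(1700² + 5220²) = 5490 Ω
∠Z = arctan(-5220/1700) = -72.0°

-72.0°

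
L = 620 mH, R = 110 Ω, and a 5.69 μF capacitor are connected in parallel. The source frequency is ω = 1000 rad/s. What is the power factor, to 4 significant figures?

X_L = ωL = 620.0 Ω
X_C = 1/(ωC) = 175.7 Ω
Parallel: admittances add. Y = 1/R + 1/(jωL) + jωC
Y = (0.009091 + j0.004077) S
|Y| = 0.009963 S → |Z| = 1/|Y| = 100.4 Ω, ∠Z = −∠Y = -24.16°
cos φ = cos(-24.16°) = 0.9124

0.9124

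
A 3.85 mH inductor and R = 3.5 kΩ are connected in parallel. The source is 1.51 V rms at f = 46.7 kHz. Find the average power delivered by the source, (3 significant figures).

ω = 2πf = 293400 rad/s
X_L = ωL = 1130 Ω
Parallel: admittances add. Y = 1/R + 1/(jωL)
Y = (0.000286 − j0.000885) S
|Y| = 0.000930 S → |Z| = 1/|Y| = 1080 Ω, ∠Z = −∠Y = 72.1°
I = V/|Z| = 1.40 mA
P = VI cos φ = 1.51 × 0.00140 × cos(72.1°) = 651 μW

651 μW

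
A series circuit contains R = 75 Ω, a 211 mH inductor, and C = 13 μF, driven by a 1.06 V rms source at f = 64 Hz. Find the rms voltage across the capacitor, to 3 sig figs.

1.56 V

ω = 2πf = 402.1 rad/s
X_L = ωL = 84.8 Ω
X_C = 1/(ωC) = 191 Ω
Net reactance X = X_L − X_C = -106 Ω
Z = 75.0 − j106 Ω
|Z| = √(75.0² + 106²) = 130 Ω
I = V/|Z| = 8.14 mA
V_C = I·|Z_C| = 0.00814 × 191 = 1.56 V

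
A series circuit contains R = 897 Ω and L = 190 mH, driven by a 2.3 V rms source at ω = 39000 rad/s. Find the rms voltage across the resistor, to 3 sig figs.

X_L = ωL = 7410 Ω
Z = 897 + j7410 Ω
|Z| = √(897² + 7410²) = 7460 Ω
I = V/|Z| = 308 μA
V_R = I·|Z_R| = 0.000308 × 897 = 0.276 V

0.276 V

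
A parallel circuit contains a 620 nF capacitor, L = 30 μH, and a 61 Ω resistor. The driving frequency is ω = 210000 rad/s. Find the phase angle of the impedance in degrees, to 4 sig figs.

60.12°

X_L = ωL = 6.300 Ω
X_C = 1/(ωC) = 7.680 Ω
Parallel: admittances add. Y = 1/R + 1/(jωL) + jωC
Y = (0.01639 − j0.02853) S
|Y| = 0.03290 S → |Z| = 1/|Y| = 30.39 Ω, ∠Z = −∠Y = 60.12°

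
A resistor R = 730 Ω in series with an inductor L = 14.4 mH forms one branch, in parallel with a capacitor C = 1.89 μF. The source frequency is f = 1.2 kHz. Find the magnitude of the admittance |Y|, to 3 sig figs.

ω = 2πf = 7540 rad/s
X_L = ωL = 109 Ω
X_C = 1/(ωC) = 70.2 Ω
Branch 1 (R+jX_L): Z₁ = 730 + j109 Ω, |Z₁| = 738 Ω
Branch 2 (−jX_C): Z₂ = −j70.2 Ω
Parallel: Z = Z₁Z₂/(Z₁+Z₂), |Z| = 70.8 Ω, ∠Z = -84.6°
|Y| = 1/|Z| = 14.1 mS

14.1 mS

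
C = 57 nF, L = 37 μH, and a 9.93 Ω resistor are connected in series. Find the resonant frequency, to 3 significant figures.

ω₀ = 1/√(LC) = 1/√(3.7e-05 × 5.7e-08) = 688600 rad/s
f₀ = ω₀/(2π) = 110 kHz

110 kHz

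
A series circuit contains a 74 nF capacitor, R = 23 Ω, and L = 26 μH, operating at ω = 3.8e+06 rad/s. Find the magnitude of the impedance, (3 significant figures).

X_L = ωL = 98.8 Ω
X_C = 1/(ωC) = 3.56 Ω
Net reactance X = X_L − X_C = 95.2 Ω
Z = 23.0 + j95.2 Ω
|Z| = √(23.0² + 95.2²) = 98.0 Ω

98.0 Ω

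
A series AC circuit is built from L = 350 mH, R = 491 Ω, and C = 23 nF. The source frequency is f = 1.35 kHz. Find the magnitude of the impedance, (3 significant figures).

2210 Ω

ω = 2πf = 8482 rad/s
X_L = ωL = 2970 Ω
X_C = 1/(ωC) = 5130 Ω
Net reactance X = X_L − X_C = -2160 Ω
Z = 491 − j2160 Ω
|Z| = √(491² + 2160²) = 2210 Ω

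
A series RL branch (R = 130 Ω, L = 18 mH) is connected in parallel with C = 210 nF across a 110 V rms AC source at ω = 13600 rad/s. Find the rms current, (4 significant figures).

X_L = ωL = 244.8 Ω
X_C = 1/(ωC) = 350.1 Ω
Branch 1 (R+jX_L): Z₁ = 130.0 + j244.8 Ω, |Z₁| = 277.2 Ω
Branch 2 (−jX_C): Z₂ = −j350.1 Ω
Parallel: Z = Z₁Z₂/(Z₁+Z₂), |Z| = 580.0 Ω, ∠Z = 11.05°
I = V/|Z| = 110/580.0 = 189.6 mA

189.6 mA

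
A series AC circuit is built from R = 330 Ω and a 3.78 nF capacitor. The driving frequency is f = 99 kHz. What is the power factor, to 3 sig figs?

ω = 2πf = 622000 rad/s
X_C = 1/(ωC) = 425 Ω
Z = 330 − j425 Ω
|Z| = √(330² + 425²) = 538 Ω
∠Z = arctan(-425/330) = -52.2°
cos φ = cos(-52.2°) = 0.613

0.613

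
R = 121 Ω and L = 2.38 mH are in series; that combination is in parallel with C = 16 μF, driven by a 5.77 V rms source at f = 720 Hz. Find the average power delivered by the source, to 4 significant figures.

273.0 mW

ω = 2πf = 4524 rad/s
X_L = ωL = 10.77 Ω
X_C = 1/(ωC) = 13.82 Ω
Branch 1 (R+jX_L): Z₁ = 121.0 + j10.77 Ω, |Z₁| = 121.5 Ω
Branch 2 (−jX_C): Z₂ = −j13.82 Ω
Parallel: Z = Z₁Z₂/(Z₁+Z₂), |Z| = 13.87 Ω, ∠Z = -83.47°
I = V/|Z| = 416.1 mA
P = VI cos φ = 5.77 × 0.4161 × cos(-83.47°) = 273.0 mW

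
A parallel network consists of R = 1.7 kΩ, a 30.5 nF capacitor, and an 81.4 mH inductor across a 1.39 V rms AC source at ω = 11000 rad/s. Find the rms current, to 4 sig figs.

1.359 mA

X_L = ωL = 895.4 Ω
X_C = 1/(ωC) = 2981 Ω
Parallel: admittances add. Y = 1/R + 1/(jωL) + jωC
Y = (0.0005882 − j0.0007813) S
|Y| = 0.0009780 S → |Z| = 1/|Y| = 1022 Ω, ∠Z = −∠Y = 53.02°
I = V/|Z| = 1.39/1022 = 1.359 mA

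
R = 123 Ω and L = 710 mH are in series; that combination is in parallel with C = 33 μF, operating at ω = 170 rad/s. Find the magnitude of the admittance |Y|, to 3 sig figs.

4.42 mS

X_L = ωL = 121 Ω
X_C = 1/(ωC) = 178 Ω
Branch 1 (R+jX_L): Z₁ = 123 + j121 Ω, |Z₁| = 172 Ω
Branch 2 (−jX_C): Z₂ = −j178 Ω
Parallel: Z = Z₁Z₂/(Z₁+Z₂), |Z| = 226 Ω, ∠Z = -20.5°
|Y| = 1/|Z| = 4.42 mS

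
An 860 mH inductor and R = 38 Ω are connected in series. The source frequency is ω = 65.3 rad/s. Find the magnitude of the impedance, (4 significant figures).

67.81 Ω

X_L = ωL = 56.16 Ω
Z = 38.00 + j56.16 Ω
|Z| = √(38.00² + 56.16²) = 67.81 Ω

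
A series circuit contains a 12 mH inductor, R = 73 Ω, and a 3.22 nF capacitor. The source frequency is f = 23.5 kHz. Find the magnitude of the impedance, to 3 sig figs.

339 Ω

ω = 2πf = 147700 rad/s
X_L = ωL = 1770 Ω
X_C = 1/(ωC) = 2100 Ω
Net reactance X = X_L − X_C = -331 Ω
Z = 73.0 − j331 Ω
|Z| = √(73.0² + 331²) = 339 Ω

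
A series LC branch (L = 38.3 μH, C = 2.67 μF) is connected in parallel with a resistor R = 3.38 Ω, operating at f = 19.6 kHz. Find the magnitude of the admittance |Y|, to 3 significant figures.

666 mS

ω = 2πf = 123200 rad/s
X_L = ωL = 4.72 Ω
X_C = 1/(ωC) = 3.04 Ω
Branch 1: Z₁ = R = 3.38 Ω
Branch 2 (series LC): Z₂ = j(X_L − X_C) = j1.68 Ω
Parallel: Z = Z₁Z₂/(Z₁+Z₂), |Z| = 1.50 Ω, ∠Z = 63.6°
|Y| = 1/|Z| = 666 mS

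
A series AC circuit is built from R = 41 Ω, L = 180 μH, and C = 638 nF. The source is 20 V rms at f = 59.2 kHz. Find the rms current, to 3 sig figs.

ω = 2πf = 372000 rad/s
X_L = ωL = 67.0 Ω
X_C = 1/(ωC) = 4.21 Ω
Net reactance X = X_L − X_C = 62.7 Ω
Z = 41.0 + j62.7 Ω
|Z| = √(41.0² + 62.7²) = 74.9 Ω
I = V/|Z| = 20/74.9 = 267 mA

267 mA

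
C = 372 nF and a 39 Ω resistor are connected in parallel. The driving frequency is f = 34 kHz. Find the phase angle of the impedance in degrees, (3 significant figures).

-72.1°

ω = 2πf = 213600 rad/s
X_C = 1/(ωC) = 12.6 Ω
Parallel: admittances add. Y = 1/R + jωC
Y = (0.0256 + j0.0795) S
|Y| = 0.0835 S → |Z| = 1/|Y| = 12.0 Ω, ∠Z = −∠Y = -72.1°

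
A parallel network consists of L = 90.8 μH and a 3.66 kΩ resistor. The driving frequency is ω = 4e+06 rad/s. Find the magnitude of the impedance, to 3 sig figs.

X_L = ωL = 363 Ω
Parallel: admittances add. Y = 1/R + 1/(jωL)
Y = (0.000273 − j0.00275) S
|Y| = 0.00277 S → |Z| = 1/|Y| = 361 Ω, ∠Z = −∠Y = 84.3°

361 Ω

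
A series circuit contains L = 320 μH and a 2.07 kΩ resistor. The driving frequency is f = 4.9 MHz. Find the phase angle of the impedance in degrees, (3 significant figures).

ω = 2πf = 3.079e+07 rad/s
X_L = ωL = 9850 Ω
Z = 2070 + j9850 Ω
|Z| = √(2070² + 9850²) = 10100 Ω
∠Z = arctan(9850/2070) = 78.1°

78.1°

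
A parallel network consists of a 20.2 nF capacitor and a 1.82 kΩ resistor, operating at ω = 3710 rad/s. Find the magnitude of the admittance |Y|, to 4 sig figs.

X_C = 1/(ωC) = 13340 Ω
Parallel: admittances add. Y = 1/R + jωC
Y = (0.0005495 + j7.494e-05) S
|Y| = 0.0005545 S → |Z| = 1/|Y| = 1803 Ω, ∠Z = −∠Y = -7.767°

554.5 μS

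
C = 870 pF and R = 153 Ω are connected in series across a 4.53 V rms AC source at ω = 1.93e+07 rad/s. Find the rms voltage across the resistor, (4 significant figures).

4.221 V

X_C = 1/(ωC) = 59.56 Ω
Z = 153.0 − j59.56 Ω
|Z| = √(153.0² + 59.56²) = 164.2 Ω
I = V/|Z| = 27.59 mA
V_R = I·|Z_R| = 0.02759 × 153.0 = 4.221 V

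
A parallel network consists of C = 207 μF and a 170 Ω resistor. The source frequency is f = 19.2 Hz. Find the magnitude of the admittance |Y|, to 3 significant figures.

25.7 mS

ω = 2πf = 120.6 rad/s
X_C = 1/(ωC) = 40.0 Ω
Parallel: admittances add. Y = 1/R + jωC
Y = (0.00588 + j0.0250) S
|Y| = 0.0257 S → |Z| = 1/|Y| = 39.0 Ω, ∠Z = −∠Y = -76.7°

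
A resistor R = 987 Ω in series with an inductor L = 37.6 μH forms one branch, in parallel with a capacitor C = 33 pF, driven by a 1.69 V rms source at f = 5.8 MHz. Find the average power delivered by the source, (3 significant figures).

ω = 2πf = 3.644e+07 rad/s
X_L = ωL = 1370 Ω
X_C = 1/(ωC) = 832 Ω
Branch 1 (R+jX_L): Z₁ = 987 + j1370 Ω, |Z₁| = 1690 Ω
Branch 2 (−jX_C): Z₂ = −j832 Ω
Parallel: Z = Z₁Z₂/(Z₁+Z₂), |Z| = 1250 Ω, ∠Z = -64.4°
I = V/|Z| = 1.35 mA
P = VI cos φ = 1.69 × 0.00135 × cos(-64.4°) = 989 μW

989 μW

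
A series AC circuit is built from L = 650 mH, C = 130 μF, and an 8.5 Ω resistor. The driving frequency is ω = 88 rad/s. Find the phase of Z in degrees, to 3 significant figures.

X_L = ωL = 57.2 Ω
X_C = 1/(ωC) = 87.4 Ω
Net reactance X = X_L − X_C = -30.2 Ω
Z = 8.50 − j30.2 Ω
|Z| = √(8.50² + 30.2²) = 31.4 Ω
∠Z = arctan(-30.2/8.50) = -74.3°

-74.3°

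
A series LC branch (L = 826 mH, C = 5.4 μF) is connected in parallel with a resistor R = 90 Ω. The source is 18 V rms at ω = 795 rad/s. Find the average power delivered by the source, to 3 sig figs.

3.60 W

X_L = ωL = 657 Ω
X_C = 1/(ωC) = 233 Ω
Branch 1: Z₁ = R = 90.0 Ω
Branch 2 (series LC): Z₂ = j(X_L − X_C) = j424 Ω
Parallel: Z = Z₁Z₂/(Z₁+Z₂), |Z| = 88.0 Ω, ∠Z = 12.0°
I = V/|Z| = 204 mA
P = VI cos φ = 18 × 0.204 × cos(12.0°) = 3.60 W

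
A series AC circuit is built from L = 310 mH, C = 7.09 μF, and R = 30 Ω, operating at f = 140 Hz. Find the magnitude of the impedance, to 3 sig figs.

ω = 2πf = 879.6 rad/s
X_L = ωL = 273 Ω
X_C = 1/(ωC) = 160 Ω
Net reactance X = X_L − X_C = 112 Ω
Z = 30.0 + j112 Ω
|Z| = √(30.0² + 112²) = 116 Ω

116 Ω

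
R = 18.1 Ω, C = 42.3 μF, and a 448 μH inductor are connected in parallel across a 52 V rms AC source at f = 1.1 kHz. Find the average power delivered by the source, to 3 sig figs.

149 W

ω = 2πf = 6912 rad/s
X_L = ωL = 3.10 Ω
X_C = 1/(ωC) = 3.42 Ω
Parallel: admittances add. Y = 1/R + 1/(jωL) + jωC
Y = (0.0552 − j0.0306) S
|Y| = 0.0632 S → |Z| = 1/|Y| = 15.8 Ω, ∠Z = −∠Y = 29.0°
I = V/|Z| = 3.28 A
P = VI cos φ = 52 × 3.28 × cos(29.0°) = 149 W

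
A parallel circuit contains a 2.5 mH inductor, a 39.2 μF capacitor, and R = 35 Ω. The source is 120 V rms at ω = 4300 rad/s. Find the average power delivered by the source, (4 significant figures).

X_L = ωL = 10.75 Ω
X_C = 1/(ωC) = 5.933 Ω
Parallel: admittances add. Y = 1/R + 1/(jωL) + jωC
Y = (0.02857 + j0.07554) S
|Y| = 0.08076 S → |Z| = 1/|Y| = 12.38 Ω, ∠Z = −∠Y = -69.28°
I = V/|Z| = 9.691 A
P = VI cos φ = 120 × 9.691 × cos(-69.28°) = 411.4 W

411.4 W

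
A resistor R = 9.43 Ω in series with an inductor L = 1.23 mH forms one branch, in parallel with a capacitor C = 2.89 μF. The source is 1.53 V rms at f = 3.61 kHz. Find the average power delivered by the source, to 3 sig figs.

ω = 2πf = 22680 rad/s
X_L = ωL = 27.9 Ω
X_C = 1/(ωC) = 15.3 Ω
Branch 1 (R+jX_L): Z₁ = 9.43 + j27.9 Ω, |Z₁| = 29.4 Ω
Branch 2 (−jX_C): Z₂ = −j15.3 Ω
Parallel: Z = Z₁Z₂/(Z₁+Z₂), |Z| = 28.5 Ω, ∠Z = -72.0°
I = V/|Z| = 53.7 mA
P = VI cos φ = 1.53 × 0.0537 × cos(-72.0°) = 25.5 mW

25.5 mW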